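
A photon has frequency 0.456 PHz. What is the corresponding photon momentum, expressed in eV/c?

1.89 eV/c

In SI units: f = 0.456 PHz = 4.56e14 Hz.
Since p = hf/c for a photon, p = 1.008e-27 kg·m/s.
Converting to eV/c: p = 1.886 eV/c ≈ 1.89 eV/c.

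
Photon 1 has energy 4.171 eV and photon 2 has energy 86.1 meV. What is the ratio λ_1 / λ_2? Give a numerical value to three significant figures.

0.0206

λ_1 = 2.973e-7 m (from energy = 4.171 eV, via λ = hc/E).
λ_2 = 1.440e-5 m (from energy = 86.1 meV, via λ = hc/E).
Ratio = 2.973e-7 / 1.440e-5 = 0.0206.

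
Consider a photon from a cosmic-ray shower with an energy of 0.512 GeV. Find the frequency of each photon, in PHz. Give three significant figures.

In SI units: E = 0.512 GeV = 8.2031 × 10^-11 J.
Since f = E/h for a photon, f = 1.238 × 10^23 Hz.
Converting to PHz: f = 1.238 × 10^8 PHz ≈ 1.24 × 10^8 PHz.

1.24 × 10^8 PHz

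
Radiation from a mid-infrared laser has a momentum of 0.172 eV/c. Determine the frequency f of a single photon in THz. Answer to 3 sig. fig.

41.6 THz

Use h = 6.62607015e-34 J·s, c = 2.99792458e8 m/s, 1 eV = 1.602176634e-19 J.
First convert: p = 0.172 eV/c = 9.1922e-29 kg·m/s.
The photon relation is f = pc/h, giving f = 4.159e13 Hz.
Converting to THz: f = 41.59 THz ≈ 41.6 THz.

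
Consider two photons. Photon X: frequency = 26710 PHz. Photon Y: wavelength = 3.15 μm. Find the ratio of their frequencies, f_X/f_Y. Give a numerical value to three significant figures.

f_X = 2.671 × 10^19 Hz (from frequency = 26710 PHz, via f given directly).
f_Y = 9.517 × 10^13 Hz (from wavelength = 3.15 μm, via f = c/λ).
Ratio = 2.671 × 10^19 / 9.517 × 10^13 = 2.81 × 10^5.

2.81 × 10^5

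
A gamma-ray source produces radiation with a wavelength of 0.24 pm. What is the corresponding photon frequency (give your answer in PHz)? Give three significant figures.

1.25 × 10^6 PHz

First convert: λ = 0.24 pm = 2.4 × 10^-13 m.
The photon relation is f = c/λ, giving f = 1.249 × 10^21 Hz.
Converting to PHz: f = 1.249 × 10^6 PHz ≈ 1.25 × 10^6 PHz.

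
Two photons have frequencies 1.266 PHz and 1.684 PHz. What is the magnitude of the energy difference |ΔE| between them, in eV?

1.73 eV

Using E = hf: E₁ = 8.3886e-19 J, E₂ = 1.1158e-18 J.
|ΔE| = |8.3886e-19 − 1.1158e-18| = 2.77e-19 J = 1.73 eV.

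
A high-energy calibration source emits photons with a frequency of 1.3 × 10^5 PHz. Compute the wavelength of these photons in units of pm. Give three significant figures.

2.31 pm

(c = 2.99792458 × 10^8 m/s.)
First convert: f = 1.3 × 10^5 PHz = 1.3 × 10^20 Hz.
Apply λ = c/f: λ = 2.306 × 10^-12 m.
Converting to pm: λ = 2.306 pm ≈ 2.31 pm.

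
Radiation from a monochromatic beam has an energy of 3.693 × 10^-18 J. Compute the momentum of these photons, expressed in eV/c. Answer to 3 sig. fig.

Apply p = E/c: p = 1.232 × 10^-26 kg·m/s.
Converting to eV/c: p = 23.05 eV/c ≈ 23.0 eV/c.

23.0 eV/c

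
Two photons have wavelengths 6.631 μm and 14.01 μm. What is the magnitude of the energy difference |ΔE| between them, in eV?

Using E = hc/λ: E₁ = 2.9957·10^-20 J, E₂ = 1.4179·10^-20 J.
|ΔE| = |2.9957·10^-20 − 1.4179·10^-20| = 1.58·10^-20 J = 0.0985 eV.

0.0985 eV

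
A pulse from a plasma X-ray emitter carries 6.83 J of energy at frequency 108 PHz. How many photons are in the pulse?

Per-photon energy: E = 7.156 × 10^-17 J (from frequency = 108 PHz).
N = E_total / E_photon = 6.83 J / 7.156 × 10^-17 J = 9.54 × 10^16.

9.54 × 10^16 photons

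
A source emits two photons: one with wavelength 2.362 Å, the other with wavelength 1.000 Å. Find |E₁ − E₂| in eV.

Using E = hc/λ: E₁ = 8.4100e-16 J, E₂ = 1.9864e-15 J.
|ΔE| = |8.4100e-16 − 1.9864e-15| = 1.15e-15 J = 7150 eV.

7150 eV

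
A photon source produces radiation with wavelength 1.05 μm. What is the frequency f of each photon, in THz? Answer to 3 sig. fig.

286 THz

Take c = 2.99792458e8 m/s.
In SI units: λ = 1.05 μm = 1.05e-6 m.
For a photon f = c/λ, so f = 2.855e14 Hz.
Converting to THz: f = 285.5 THz ≈ 286 THz.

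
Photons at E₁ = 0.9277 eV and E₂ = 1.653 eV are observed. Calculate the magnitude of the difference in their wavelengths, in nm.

586 nm

Using λ = hc/E: λ₁ = 1.3365 × 10^-6 m, λ₂ = 7.5006 × 10^-7 m.
|Δλ| = |1.3365 × 10^-6 − 7.5006 × 10^-7| = 5.86 × 10^-7 m = 586 nm.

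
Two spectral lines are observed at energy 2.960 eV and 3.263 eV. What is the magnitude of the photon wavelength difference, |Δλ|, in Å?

389 Å

Using λ = hc/E: λ₁ = 4.1887e-7 m, λ₂ = 3.7997e-7 m.
|Δλ| = |4.1887e-7 − 3.7997e-7| = 3.89e-8 m = 389 Å.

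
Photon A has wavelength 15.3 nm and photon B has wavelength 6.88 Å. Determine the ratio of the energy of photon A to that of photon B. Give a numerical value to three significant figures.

E_A = 1.298e-17 J (from wavelength = 15.3 nm, via E = hc/λ).
E_B = 2.887e-16 J (from wavelength = 6.88 Å, via E = hc/λ).
Ratio = 1.298e-17 / 2.887e-16 = 0.0450.

0.0450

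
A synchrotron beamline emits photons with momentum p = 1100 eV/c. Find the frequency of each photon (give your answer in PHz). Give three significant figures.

(h = 6.62607015 × 10^-34 J·s, c = 2.99792458 × 10^8 m/s, 1 eV = 1.602176634 × 10^-19 J.)
Convert to SI: p = 1100 eV/c = 5.8787 × 10^-25 kg·m/s.
Apply f = pc/h: f = 2.660 × 10^17 Hz.
Converting to PHz: f = 266.0 PHz ≈ 266 PHz.

266 PHz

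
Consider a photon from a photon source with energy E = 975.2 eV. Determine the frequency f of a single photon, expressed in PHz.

Use h = 6.62607015 × 10^-34 J·s, 1 eV = 1.602176634 × 10^-19 J.
Convert to SI: E = 975.2 eV = 1.5624 × 10^-16 J.
For a photon f = E/h, so f = 2.358 × 10^17 Hz.
Converting to PHz: f = 235.8 PHz ≈ 236 PHz.

236 PHz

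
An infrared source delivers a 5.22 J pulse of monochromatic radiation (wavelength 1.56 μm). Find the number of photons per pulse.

4.10 × 10^19 photons

Per-photon energy: E = 1.273 × 10^-19 J (from wavelength = 1.56 μm).
N = E_total / E_photon = 5.22 J / 1.273 × 10^-19 J = 4.10 × 10^19.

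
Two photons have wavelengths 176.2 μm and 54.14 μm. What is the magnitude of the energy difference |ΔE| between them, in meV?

Using E = hc/λ: E₁ = 1.1274 × 10^-21 J, E₂ = 3.6691 × 10^-21 J.
|ΔE| = |1.1274 × 10^-21 − 3.6691 × 10^-21| = 2.54 × 10^-21 J = 15.9 meV.

15.9 meV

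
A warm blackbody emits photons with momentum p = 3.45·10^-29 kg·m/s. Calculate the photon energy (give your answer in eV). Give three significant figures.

0.0646 eV

Use c = 2.99792458·10^8 m/s, 1 eV = 1.602176634·10^-19 J.
Apply E = pc: E = 1.034·10^-20 J.
Converting to eV: E = 0.06455 eV ≈ 0.0646 eV.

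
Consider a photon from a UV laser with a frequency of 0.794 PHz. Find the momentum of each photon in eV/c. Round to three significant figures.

(h = 6.62607015e-34 J·s, c = 2.99792458e8 m/s, 1 eV = 1.602176634e-19 J.)
First convert: f = 0.794 PHz = 7.94e14 Hz.
Since p = hf/c for a photon, p = 1.755e-27 kg·m/s.
Converting to eV/c: p = 3.284 eV/c ≈ 3.28 eV/c.

3.28 eV/c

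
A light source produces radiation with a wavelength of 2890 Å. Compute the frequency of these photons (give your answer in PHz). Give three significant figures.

Take c = 2.99792458e8 m/s.
Convert to SI: λ = 2890 Å = 2.89e-7 m.
The photon relation is f = c/λ, giving f = 1.037e15 Hz.
Converting to PHz: f = 1.037 PHz ≈ 1.04 PHz.

1.04 PHz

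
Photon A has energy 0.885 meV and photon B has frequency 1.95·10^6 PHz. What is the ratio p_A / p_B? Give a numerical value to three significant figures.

1.10·10^-10

p_A = 4.730·10^-31 kg·m/s (from energy = 0.885 meV, via p = E/c).
p_B = 4.310·10^-21 kg·m/s (from frequency = 1.95·10^6 PHz, via p = hf/c).
Ratio = 4.730·10^-31 / 4.310·10^-21 = 1.10·10^-10.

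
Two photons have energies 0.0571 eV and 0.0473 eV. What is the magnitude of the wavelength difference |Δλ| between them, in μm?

Using λ = hc/E: λ₁ = 2.171 × 10^-5 m, λ₂ = 2.621 × 10^-5 m.
|Δλ| = |2.171 × 10^-5 − 2.621 × 10^-5| = 4.50 × 10^-6 m = 4.50 μm.

4.50 μm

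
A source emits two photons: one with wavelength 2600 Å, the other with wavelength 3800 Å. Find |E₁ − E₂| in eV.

Using E = hc/λ: E₁ = 7.640e-19 J, E₂ = 5.227e-19 J.
|ΔE| = |7.640e-19 − 5.227e-19| = 2.41e-19 J = 1.51 eV.

1.51 eV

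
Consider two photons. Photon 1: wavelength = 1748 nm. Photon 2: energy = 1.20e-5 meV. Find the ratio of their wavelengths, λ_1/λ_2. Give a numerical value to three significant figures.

λ_1 = 1.748e-6 m (from wavelength = 1748 nm, via λ given directly).
λ_2 = 103.3 m (from energy = 1.20e-5 meV, via λ = hc/E).
Ratio = 1.748e-6 / 103.3 = 1.69e-8.

1.69e-8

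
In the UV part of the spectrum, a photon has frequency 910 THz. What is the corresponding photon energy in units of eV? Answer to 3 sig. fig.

3.76 eV

Convert to SI: f = 910 THz = 9.1 × 10^14 Hz.
Since E = hf for a photon, E = 6.030 × 10^-19 J.
Converting to eV: E = 3.763 eV ≈ 3.76 eV.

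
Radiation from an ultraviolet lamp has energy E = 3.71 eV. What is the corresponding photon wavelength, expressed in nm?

334 nm

Convert to SI: E = 3.71 eV = 5.9441 × 10^-19 J.
The photon relation is λ = hc/E, giving λ = 3.342 × 10^-7 m.
Converting to nm: λ = 334.2 nm ≈ 334 nm.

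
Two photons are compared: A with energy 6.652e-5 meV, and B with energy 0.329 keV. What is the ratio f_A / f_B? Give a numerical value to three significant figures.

2.02e-10

f_A = 1.608e7 Hz (from energy = 6.652e-5 meV, via f = E/h).
f_B = 7.955e16 Hz (from energy = 0.329 keV, via f = E/h).
Ratio = 1.608e7 / 7.955e16 = 2.02e-10.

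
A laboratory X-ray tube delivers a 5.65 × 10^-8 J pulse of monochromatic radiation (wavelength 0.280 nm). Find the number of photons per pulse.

7.96 × 10^7 photons

Per-photon energy: E = 7.094 × 10^-16 J (from wavelength = 0.280 nm).
N = E_total / E_photon = 5.65 × 10^-8 J / 7.094 × 10^-16 J = 7.96 × 10^7.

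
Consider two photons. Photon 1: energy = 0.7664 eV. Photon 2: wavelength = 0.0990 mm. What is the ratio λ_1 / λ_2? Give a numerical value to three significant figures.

0.0163

λ_1 = 1.618 × 10^-6 m (from energy = 0.7664 eV, via λ = hc/E).
λ_2 = 9.900 × 10^-5 m (from wavelength = 0.0990 mm, via λ given directly).
Ratio = 1.618 × 10^-6 / 9.900 × 10^-5 = 0.0163.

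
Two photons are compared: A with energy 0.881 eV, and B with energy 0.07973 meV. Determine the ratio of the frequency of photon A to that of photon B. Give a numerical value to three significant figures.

1.10·10^4

f_A = 2.130·10^14 Hz (from energy = 0.881 eV, via f = E/h).
f_B = 1.928·10^10 Hz (from energy = 0.07973 meV, via f = E/h).
Ratio = 2.130·10^14 / 1.928·10^10 = 1.10·10^4.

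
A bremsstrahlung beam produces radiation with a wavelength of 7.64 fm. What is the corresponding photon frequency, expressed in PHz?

3.92 × 10^7 PHz

In SI units: λ = 7.64 fm = 7.64 × 10^-15 m.
For a photon f = c/λ, so f = 3.924 × 10^22 Hz.
Converting to PHz: f = 3.924 × 10^7 PHz ≈ 3.92 × 10^7 PHz.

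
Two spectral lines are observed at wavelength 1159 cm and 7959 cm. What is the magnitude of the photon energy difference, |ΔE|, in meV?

Using E = hc/λ: E₁ = 1.7139·10^-26 J, E₂ = 2.4958·10^-27 J.
|ΔE| = |1.7139·10^-26 − 2.4958·10^-27| = 1.46·10^-26 J = 9.14·10^-5 meV.

9.14·10^-5 meV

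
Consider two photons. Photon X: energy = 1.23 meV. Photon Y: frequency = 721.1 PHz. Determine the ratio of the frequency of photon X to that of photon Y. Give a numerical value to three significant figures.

4.12 × 10^-7

f_X = 2.974 × 10^11 Hz (from energy = 1.23 meV, via f = E/h).
f_Y = 7.211 × 10^17 Hz (from frequency = 721.1 PHz, via f given directly).
Ratio = 2.974 × 10^11 / 7.211 × 10^17 = 4.12 × 10^-7.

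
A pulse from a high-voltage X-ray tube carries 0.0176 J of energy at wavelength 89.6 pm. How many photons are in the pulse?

7.94e12 photons

Per-photon energy: E = 2.217e-15 J (from wavelength = 89.6 pm).
N = E_total / E_photon = 0.0176 J / 2.217e-15 J = 7.94e12.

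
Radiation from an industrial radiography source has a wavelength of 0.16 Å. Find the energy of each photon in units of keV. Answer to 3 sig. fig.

77.5 keV

Convert to SI: λ = 0.16 Å = 1.6e-11 m.
Apply E = hc/λ: E = 1.242e-14 J.
Converting to keV: E = 77.49 keV ≈ 77.5 keV.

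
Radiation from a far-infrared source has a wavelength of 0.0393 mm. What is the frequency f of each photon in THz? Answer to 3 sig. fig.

In SI units: λ = 0.0393 mm = 3.93 × 10^-5 m.
For a photon f = c/λ, so f = 7.628 × 10^12 Hz.
Converting to THz: f = 7.628 THz ≈ 7.63 THz.

7.63 THz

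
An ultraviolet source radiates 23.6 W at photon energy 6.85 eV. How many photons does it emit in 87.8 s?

Total energy: E_total = P·t = 23.6 × 87.8 = 2072 J.
Per-photon energy: E = 1.097 × 10^-18 J.
N = E_total / E_photon = 1.89 × 10^21.

1.89 × 10^21 photons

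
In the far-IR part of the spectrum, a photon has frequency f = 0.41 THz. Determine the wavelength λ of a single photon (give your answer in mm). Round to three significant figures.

0.731 mm

In SI units: f = 0.41 THz = 4.1e11 Hz.
The photon relation is λ = c/f, giving λ = 7.312e-4 m.
Converting to mm: λ = 0.7312 mm ≈ 0.731 mm.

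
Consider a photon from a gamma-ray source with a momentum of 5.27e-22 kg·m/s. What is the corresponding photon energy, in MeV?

0.986 MeV

The photon relation is E = pc, giving E = 1.580e-13 J.
Converting to MeV: E = 0.9861 MeV ≈ 0.986 MeV.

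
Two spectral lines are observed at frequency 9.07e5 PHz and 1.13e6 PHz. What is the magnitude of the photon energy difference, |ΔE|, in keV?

922 keV

Using E = hf: E₁ = 6.010e-13 J, E₂ = 7.487e-13 J.
|ΔE| = |6.010e-13 − 7.487e-13| = 1.48e-13 J = 922 keV.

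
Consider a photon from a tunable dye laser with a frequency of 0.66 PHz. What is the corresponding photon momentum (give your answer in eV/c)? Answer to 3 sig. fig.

(h = 6.62607015 × 10^-34 J·s, c = 2.99792458 × 10^8 m/s, 1 eV = 1.602176634 × 10^-19 J.)
First convert: f = 0.66 PHz = 6.6 × 10^14 Hz.
Since p = hf/c for a photon, p = 1.459 × 10^-27 kg·m/s.
Converting to eV/c: p = 2.730 eV/c ≈ 2.73 eV/c.

2.73 eV/c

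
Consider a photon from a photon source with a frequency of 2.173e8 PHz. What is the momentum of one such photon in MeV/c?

Take h = 6.62607015e-34 J·s, c = 2.99792458e8 m/s, 1 eV = 1.602176634e-19 J.
In SI units: f = 2.173e8 PHz = 2.173e23 Hz.
The photon relation is p = hf/c, giving p = 4.803e-19 kg·m/s.
Converting to MeV/c: p = 898.7 MeV/c ≈ 899 MeV/c.

899 MeV/c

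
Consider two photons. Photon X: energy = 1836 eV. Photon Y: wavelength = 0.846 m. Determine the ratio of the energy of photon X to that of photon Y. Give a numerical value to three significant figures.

E_X = 2.942e-16 J (from energy = 1836 eV, via E given directly).
E_Y = 2.348e-25 J (from wavelength = 0.846 m, via E = hc/λ).
Ratio = 2.942e-16 / 2.348e-25 = 1.25e9.

1.25e9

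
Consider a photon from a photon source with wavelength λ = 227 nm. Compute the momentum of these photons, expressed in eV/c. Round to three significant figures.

Take h = 6.62607015e-34 J·s, c = 2.99792458e8 m/s, 1 eV = 1.602176634e-19 J.
Convert to SI: λ = 227 nm = 2.27e-7 m.
Apply p = h/λ: p = 2.919e-27 kg·m/s.
Converting to eV/c: p = 5.462 eV/c ≈ 5.46 eV/c.

5.46 eV/c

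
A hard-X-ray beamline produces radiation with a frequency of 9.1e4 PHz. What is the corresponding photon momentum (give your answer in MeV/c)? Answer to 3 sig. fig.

0.376 MeV/c

Take h = 6.62607015e-34 J·s, c = 2.99792458e8 m/s, 1 eV = 1.602176634e-19 J.
First convert: f = 9.1e4 PHz = 9.1e19 Hz.
Apply p = hf/c: p = 2.011e-22 kg·m/s.
Converting to MeV/c: p = 0.3763 MeV/c ≈ 0.376 MeV/c.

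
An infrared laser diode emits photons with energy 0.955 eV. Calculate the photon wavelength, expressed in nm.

Convert to SI: E = 0.955 eV = 1.5301e-19 J.
The photon relation is λ = hc/E, giving λ = 1.298e-6 m.
Converting to nm: λ = 1298 nm ≈ 1300 nm.

1300 nm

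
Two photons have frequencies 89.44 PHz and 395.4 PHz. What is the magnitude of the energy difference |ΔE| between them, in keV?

Using E = hf: E₁ = 5.9264 × 10^-17 J, E₂ = 2.6199 × 10^-16 J.
|ΔE| = |5.9264 × 10^-17 − 2.6199 × 10^-16| = 2.03 × 10^-16 J = 1.27 keV.

1.27 keV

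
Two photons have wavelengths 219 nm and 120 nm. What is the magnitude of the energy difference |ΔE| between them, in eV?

4.67 eV

Using E = hc/λ: E₁ = 9.071e-19 J, E₂ = 1.655e-18 J.
|ΔE| = |9.071e-19 − 1.655e-18| = 7.48e-19 J = 4.67 eV.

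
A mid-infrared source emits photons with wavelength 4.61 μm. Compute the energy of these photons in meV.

(h = 6.62607015 × 10^-34 J·s, c = 2.99792458 × 10^8 m/s, 1 eV = 1.602176634 × 10^-19 J.)
In SI units: λ = 4.61 μm = 4.61 × 10^-6 m.
Apply E = hc/λ: E = 4.309 × 10^-20 J.
Converting to meV: E = 268.9 meV ≈ 269 meV.

269 meV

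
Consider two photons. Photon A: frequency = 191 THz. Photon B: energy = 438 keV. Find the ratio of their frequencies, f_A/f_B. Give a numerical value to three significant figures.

f_A = 1.910e14 Hz (from frequency = 191 THz, via f given directly).
f_B = 1.059e20 Hz (from energy = 438 keV, via f = E/h).
Ratio = 1.910e14 / 1.059e20 = 1.80e-6.

1.80e-6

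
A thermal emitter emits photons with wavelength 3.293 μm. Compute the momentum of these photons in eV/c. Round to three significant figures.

Use h = 6.62607015 × 10^-34 J·s, c = 2.99792458 × 10^8 m/s, 1 eV = 1.602176634 × 10^-19 J.
First convert: λ = 3.293 μm = 3.293 × 10^-6 m.
For a photon p = h/λ, so p = 2.012 × 10^-28 kg·m/s.
Converting to eV/c: p = 0.3765 eV/c ≈ 0.377 eV/c.

0.377 eV/c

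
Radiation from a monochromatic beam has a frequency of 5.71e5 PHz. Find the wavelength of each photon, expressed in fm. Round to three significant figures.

Convert to SI: f = 5.71e5 PHz = 5.71e20 Hz.
The photon relation is λ = c/f, giving λ = 5.250e-13 m.
Converting to fm: λ = 525.0 fm ≈ 525 fm.

525 fm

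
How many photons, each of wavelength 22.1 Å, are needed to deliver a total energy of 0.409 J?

4.55 × 10^15 photons

Per-photon energy: E = 8.988 × 10^-17 J (from wavelength = 22.1 Å).
N = E_total / E_photon = 0.409 J / 8.988 × 10^-17 J = 4.55 × 10^15.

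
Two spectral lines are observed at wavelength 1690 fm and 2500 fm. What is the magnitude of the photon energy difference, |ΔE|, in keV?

Using E = hc/λ: E₁ = 1.175e-13 J, E₂ = 7.946e-14 J.
|ΔE| = |1.175e-13 − 7.946e-14| = 3.81e-14 J = 238 keV.

238 keV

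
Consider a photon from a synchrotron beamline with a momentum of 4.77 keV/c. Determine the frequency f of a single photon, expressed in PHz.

First convert: p = 4.77 keV/c = 2.5492 × 10^-24 kg·m/s.
For a photon f = pc/h, so f = 1.153 × 10^18 Hz.
Converting to PHz: f = 1153 PHz ≈ 1150 PHz.

1150 PHz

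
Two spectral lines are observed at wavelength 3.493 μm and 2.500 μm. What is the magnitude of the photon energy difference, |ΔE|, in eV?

0.141 eV

Using E = hc/λ: E₁ = 5.6869e-20 J, E₂ = 7.9458e-20 J.
|ΔE| = |5.6869e-20 − 7.9458e-20| = 2.26e-20 J = 0.141 eV.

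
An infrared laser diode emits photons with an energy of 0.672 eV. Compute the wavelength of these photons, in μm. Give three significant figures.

1.85 μm

(h = 6.62607015e-34 J·s, c = 2.99792458e8 m/s, 1 eV = 1.602176634e-19 J.)
In SI units: E = 0.672 eV = 1.0767e-19 J.
For a photon λ = hc/E, so λ = 1.845e-6 m.
Converting to μm: λ = 1.845 μm ≈ 1.85 μm.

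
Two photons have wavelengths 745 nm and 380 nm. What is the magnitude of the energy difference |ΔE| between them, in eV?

Using E = hc/λ: E₁ = 2.666 × 10^-19 J, E₂ = 5.227 × 10^-19 J.
|ΔE| = |2.666 × 10^-19 − 5.227 × 10^-19| = 2.56 × 10^-19 J = 1.60 eV.

1.60 eV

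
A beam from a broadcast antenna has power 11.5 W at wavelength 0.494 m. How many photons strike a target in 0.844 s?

2.41e25 photons

Total energy: E_total = P·t = 11.5 × 0.844 = 9.706 J.
Per-photon energy: E = 4.021e-25 J.
N = E_total / E_photon = 2.41e25.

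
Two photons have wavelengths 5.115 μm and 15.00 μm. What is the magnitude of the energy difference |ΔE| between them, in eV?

0.160 eV

Using E = hc/λ: E₁ = 3.8836e-20 J, E₂ = 1.3243e-20 J.
|ΔE| = |3.8836e-20 − 1.3243e-20| = 2.56e-20 J = 0.160 eV.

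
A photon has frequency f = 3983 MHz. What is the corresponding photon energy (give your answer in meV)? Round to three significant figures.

First convert: f = 3983 MHz = 3.983e9 Hz.
Apply E = hf: E = 2.639e-24 J.
Converting to meV: E = 0.01647 meV ≈ 0.0165 meV.

0.0165 meV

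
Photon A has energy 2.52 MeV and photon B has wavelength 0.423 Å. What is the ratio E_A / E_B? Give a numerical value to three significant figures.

86.0

E_A = 4.037e-13 J (from energy = 2.52 MeV, via E given directly).
E_B = 4.696e-15 J (from wavelength = 0.423 Å, via E = hc/λ).
Ratio = 4.037e-13 / 4.696e-15 = 86.0.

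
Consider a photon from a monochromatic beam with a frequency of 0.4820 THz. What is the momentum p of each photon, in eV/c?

Take h = 6.62607015·10^-34 J·s, c = 2.99792458·10^8 m/s, 1 eV = 1.602176634·10^-19 J.
In SI units: f = 0.4820 THz = 4.820·10^11 Hz.
Apply p = hf/c: p = 1.065·10^-30 kg·m/s.
Converting to eV/c: p = 0.001993 eV/c ≈ 1.99·10^-3 eV/c.

1.99·10^-3 eV/c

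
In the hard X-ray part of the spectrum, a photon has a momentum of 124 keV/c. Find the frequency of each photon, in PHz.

3.00·10^4 PHz

First convert: p = 124 keV/c = 6.6269·10^-23 kg·m/s.
Since f = pc/h for a photon, f = 2.998·10^19 Hz.
Converting to PHz: f = 29980 PHz ≈ 3.00·10^4 PHz.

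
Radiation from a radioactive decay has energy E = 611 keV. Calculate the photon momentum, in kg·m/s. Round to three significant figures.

Take c = 2.99792458e8 m/s, 1 eV = 1.602176634e-19 J.
Convert to SI: E = 611 keV = 9.7893e-14 J.
Since p = E/c for a photon, p = 3.265e-22 kg·m/s.
So p ≈ 3.27e-22 kg·m/s.

3.27e-22 kg·m/s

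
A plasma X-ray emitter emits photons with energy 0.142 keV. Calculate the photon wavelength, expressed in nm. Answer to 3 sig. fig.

8.73 nm

First convert: E = 0.142 keV = 2.2751 × 10^-17 J.
Since λ = hc/E for a photon, λ = 8.731 × 10^-9 m.
Converting to nm: λ = 8.731 nm ≈ 8.73 nm.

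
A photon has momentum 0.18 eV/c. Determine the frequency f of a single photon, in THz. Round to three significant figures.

43.5 THz

Convert to SI: p = 0.18 eV/c = 9.6197 × 10^-29 kg·m/s.
Apply f = pc/h: f = 4.352 × 10^13 Hz.
Converting to THz: f = 43.52 THz ≈ 43.5 THz.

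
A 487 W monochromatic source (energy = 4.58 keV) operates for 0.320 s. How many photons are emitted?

Total energy: E_total = P·t = 487 × 0.320 = 155.8 J.
Per-photon energy: E = 7.338 × 10^-16 J.
N = E_total / E_photon = 2.12 × 10^17.

2.12 × 10^17 photons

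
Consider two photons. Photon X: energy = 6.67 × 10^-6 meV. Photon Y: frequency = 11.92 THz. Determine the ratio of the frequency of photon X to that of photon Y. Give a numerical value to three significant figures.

f_X = 1.613 × 10^6 Hz (from energy = 6.67 × 10^-6 meV, via f = E/h).
f_Y = 1.192 × 10^13 Hz (from frequency = 11.92 THz, via f given directly).
Ratio = 1.613 × 10^6 / 1.192 × 10^13 = 1.35 × 10^-7.

1.35 × 10^-7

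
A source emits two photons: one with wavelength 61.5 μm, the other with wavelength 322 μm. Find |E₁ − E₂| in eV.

Using E = hc/λ: E₁ = 3.230 × 10^-21 J, E₂ = 6.169 × 10^-22 J.
|ΔE| = |3.230 × 10^-21 − 6.169 × 10^-22| = 2.61 × 10^-21 J = 0.0163 eV.

0.0163 eV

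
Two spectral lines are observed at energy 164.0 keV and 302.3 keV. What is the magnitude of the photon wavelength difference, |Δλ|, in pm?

3.46 pm

Using λ = hc/E: λ₁ = 7.5600e-12 m, λ₂ = 4.1014e-12 m.
|Δλ| = |7.5600e-12 − 4.1014e-12| = 3.46e-12 m = 3.46 pm.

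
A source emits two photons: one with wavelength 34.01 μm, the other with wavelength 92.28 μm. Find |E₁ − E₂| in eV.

Using E = hc/λ: E₁ = 5.8408e-21 J, E₂ = 2.1526e-21 J.
|ΔE| = |5.8408e-21 − 2.1526e-21| = 3.69e-21 J = 0.0230 eV.

0.0230 eV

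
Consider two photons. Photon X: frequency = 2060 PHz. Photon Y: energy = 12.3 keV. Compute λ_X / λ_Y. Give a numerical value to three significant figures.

λ_X = 1.455e-10 m (from frequency = 2060 PHz, via λ = c/f).
λ_Y = 1.008e-10 m (from energy = 12.3 keV, via λ = hc/E).
Ratio = 1.455e-10 / 1.008e-10 = 1.44.

1.44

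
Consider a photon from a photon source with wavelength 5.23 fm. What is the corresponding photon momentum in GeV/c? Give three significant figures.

Use h = 6.62607015 × 10^-34 J·s, c = 2.99792458 × 10^8 m/s, 1 eV = 1.602176634 × 10^-19 J.
In SI units: λ = 5.23 fm = 5.23 × 10^-15 m.
For a photon p = h/λ, so p = 1.267 × 10^-19 kg·m/s.
Converting to GeV/c: p = 0.2371 GeV/c ≈ 0.237 GeV/c.

0.237 GeV/c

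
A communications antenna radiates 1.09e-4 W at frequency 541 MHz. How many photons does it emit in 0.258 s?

Total energy: E_total = P·t = 1.09e-4 × 0.258 = 2.812e-5 J.
Per-photon energy: E = 3.585e-25 J.
N = E_total / E_photon = 7.84e19.

7.84e19 photons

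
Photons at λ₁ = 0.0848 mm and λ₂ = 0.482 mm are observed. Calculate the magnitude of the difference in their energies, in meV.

12.0 meV

Using E = hc/λ: E₁ = 2.343e-21 J, E₂ = 4.121e-22 J.
|ΔE| = |2.343e-21 − 4.121e-22| = 1.93e-21 J = 12.0 meV.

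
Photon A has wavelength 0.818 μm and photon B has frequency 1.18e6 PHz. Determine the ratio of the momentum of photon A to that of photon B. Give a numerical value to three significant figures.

3.11e-7

p_A = 8.100e-28 kg·m/s (from wavelength = 0.818 μm, via p = h/λ).
p_B = 2.608e-21 kg·m/s (from frequency = 1.18e6 PHz, via p = hf/c).
Ratio = 8.100e-28 / 2.608e-21 = 3.11e-7.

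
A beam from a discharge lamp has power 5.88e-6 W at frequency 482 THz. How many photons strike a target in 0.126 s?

2.32e12 photons

Total energy: E_total = P·t = 5.88e-6 × 0.126 = 7.409e-7 J.
Per-photon energy: E = 3.194e-19 J.
N = E_total / E_photon = 2.32e12.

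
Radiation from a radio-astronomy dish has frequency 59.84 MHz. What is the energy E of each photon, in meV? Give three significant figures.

2.47·10^-4 meV

Take h = 6.62607015·10^-34 J·s, 1 eV = 1.602176634·10^-19 J.
First convert: f = 59.84 MHz = 5.984·10^7 Hz.
The photon relation is E = hf, giving E = 3.965·10^-26 J.
Converting to meV: E = 2.475·10^-4 meV ≈ 2.47·10^-4 meV.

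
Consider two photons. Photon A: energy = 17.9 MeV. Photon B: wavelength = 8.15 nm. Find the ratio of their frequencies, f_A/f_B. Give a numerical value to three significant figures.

f_A = 4.328e21 Hz (from energy = 17.9 MeV, via f = E/h).
f_B = 3.678e16 Hz (from wavelength = 8.15 nm, via f = c/λ).
Ratio = 4.328e21 / 3.678e16 = 1.18e5.

1.18e5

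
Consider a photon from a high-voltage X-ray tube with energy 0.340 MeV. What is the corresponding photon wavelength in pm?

Take h = 6.62607015e-34 J·s, c = 2.99792458e8 m/s, 1 eV = 1.602176634e-19 J.
Convert to SI: E = 0.340 MeV = 5.4474e-14 J.
Since λ = hc/E for a photon, λ = 3.647e-12 m.
Converting to pm: λ = 3.647 pm ≈ 3.65 pm.

3.65 pm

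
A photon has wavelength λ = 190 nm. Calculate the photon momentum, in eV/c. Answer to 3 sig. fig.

(h = 6.62607015e-34 J·s, c = 2.99792458e8 m/s, 1 eV = 1.602176634e-19 J.)
Convert to SI: λ = 190 nm = 1.9e-7 m.
The photon relation is p = h/λ, giving p = 3.487e-27 kg·m/s.
Converting to eV/c: p = 6.525 eV/c ≈ 6.53 eV/c.

6.53 eV/c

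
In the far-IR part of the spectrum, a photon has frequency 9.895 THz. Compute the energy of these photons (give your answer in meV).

Convert to SI: f = 9.895 THz = 9.895e12 Hz.
Apply E = hf: E = 6.556e-21 J.
Converting to meV: E = 40.92 meV ≈ 40.9 meV.

40.9 meV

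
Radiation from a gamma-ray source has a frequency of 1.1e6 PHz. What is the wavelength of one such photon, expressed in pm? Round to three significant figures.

Use c = 2.99792458e8 m/s.
In SI units: f = 1.1e6 PHz = 1.1e21 Hz.
Apply λ = c/f: λ = 2.725e-13 m.
Converting to pm: λ = 0.2725 pm ≈ 0.273 pm.

0.273 pm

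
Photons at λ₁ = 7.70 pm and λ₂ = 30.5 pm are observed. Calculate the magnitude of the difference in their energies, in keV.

Using E = hc/λ: E₁ = 2.580·10^-14 J, E₂ = 6.513·10^-15 J.
|ΔE| = |2.580·10^-14 − 6.513·10^-15| = 1.93·10^-14 J = 120 keV.

120 keV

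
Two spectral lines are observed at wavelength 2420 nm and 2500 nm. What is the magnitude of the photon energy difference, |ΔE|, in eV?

0.0164 eV

Using E = hc/λ: E₁ = 8.208 × 10^-20 J, E₂ = 7.946 × 10^-20 J.
|ΔE| = |8.208 × 10^-20 − 7.946 × 10^-20| = 2.63 × 10^-21 J = 0.0164 eV.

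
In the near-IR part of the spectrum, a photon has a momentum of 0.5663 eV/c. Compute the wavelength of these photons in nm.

2190 nm

Take h = 6.62607015 × 10^-34 J·s, c = 2.99792458 × 10^8 m/s, 1 eV = 1.602176634 × 10^-19 J.
In SI units: p = 0.5663 eV/c = 3.0265 × 10^-28 kg·m/s.
For a photon λ = h/p, so λ = 2.189 × 10^-6 m.
Converting to nm: λ = 2189 nm ≈ 2190 nm.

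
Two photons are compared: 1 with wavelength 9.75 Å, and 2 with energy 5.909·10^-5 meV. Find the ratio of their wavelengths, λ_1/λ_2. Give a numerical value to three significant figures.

λ_1 = 9.750·10^-10 m (from wavelength = 9.75 Å, via λ given directly).
λ_2 = 20.98 m (from energy = 5.909·10^-5 meV, via λ = hc/E).
Ratio = 9.750·10^-10 / 20.98 = 4.65·10^-11.

4.65·10^-11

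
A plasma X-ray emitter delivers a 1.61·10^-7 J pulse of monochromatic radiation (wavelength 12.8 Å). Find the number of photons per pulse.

Per-photon energy: E = 1.552·10^-16 J (from wavelength = 12.8 Å).
N = E_total / E_photon = 1.61·10^-7 J / 1.552·10^-16 J = 1.04·10^9.

1.04·10^9 photons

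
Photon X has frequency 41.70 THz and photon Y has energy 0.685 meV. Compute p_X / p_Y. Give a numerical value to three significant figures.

252

p_X = 9.217e-29 kg·m/s (from frequency = 41.70 THz, via p = hf/c).
p_Y = 3.661e-31 kg·m/s (from energy = 0.685 meV, via p = E/c).
Ratio = 9.217e-29 / 3.661e-31 = 252.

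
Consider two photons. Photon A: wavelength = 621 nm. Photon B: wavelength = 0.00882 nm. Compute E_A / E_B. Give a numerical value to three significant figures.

1.42·10^-5

E_A = 3.199·10^-19 J (from wavelength = 621 nm, via E = hc/λ).
E_B = 2.252·10^-14 J (from wavelength = 0.00882 nm, via E = hc/λ).
Ratio = 3.199·10^-19 / 2.252·10^-14 = 1.42·10^-5.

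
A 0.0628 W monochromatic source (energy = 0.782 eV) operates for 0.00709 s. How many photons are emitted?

3.55e15 photons

Total energy: E_total = P·t = 0.0628 × 0.00709 = 4.453e-4 J.
Per-photon energy: E = 1.253e-19 J.
N = E_total / E_photon = 3.55e15.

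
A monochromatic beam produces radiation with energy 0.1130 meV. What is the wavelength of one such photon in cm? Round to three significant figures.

1.10 cm

In SI units: E = 0.1130 meV = 1.8105e-23 J.
The photon relation is λ = hc/E, giving λ = 0.01097 m.
Converting to cm: λ = 1.097 cm ≈ 1.10 cm.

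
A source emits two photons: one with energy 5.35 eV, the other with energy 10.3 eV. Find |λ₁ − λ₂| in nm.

111 nm

Using λ = hc/E: λ₁ = 2.317·10^-7 m, λ₂ = 1.204·10^-7 m.
|Δλ| = |2.317·10^-7 − 1.204·10^-7| = 1.11·10^-7 m = 111 nm.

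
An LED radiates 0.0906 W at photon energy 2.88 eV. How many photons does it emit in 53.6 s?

1.05 × 10^19 photons

Total energy: E_total = P·t = 0.0906 × 53.6 = 4.856 J.
Per-photon energy: E = 4.614 × 10^-19 J.
N = E_total / E_photon = 1.05 × 10^19.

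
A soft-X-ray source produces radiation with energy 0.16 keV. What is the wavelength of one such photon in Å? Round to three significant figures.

77.5 Å

(h = 6.62607015e-34 J·s, c = 2.99792458e8 m/s, 1 eV = 1.602176634e-19 J.)
In SI units: E = 0.16 keV = 2.5635e-17 J.
For a photon λ = hc/E, so λ = 7.749e-9 m.
Converting to Å: λ = 77.49 Å ≈ 77.5 Å.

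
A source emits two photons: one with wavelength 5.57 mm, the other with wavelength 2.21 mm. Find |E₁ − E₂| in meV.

Using E = hc/λ: E₁ = 3.566e-23 J, E₂ = 8.988e-23 J.
|ΔE| = |3.566e-23 − 8.988e-23| = 5.42e-23 J = 0.338 meV.

0.338 meV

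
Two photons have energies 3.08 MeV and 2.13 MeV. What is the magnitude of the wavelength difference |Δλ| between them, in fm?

Using λ = hc/E: λ₁ = 4.025e-13 m, λ₂ = 5.821e-13 m.
|Δλ| = |4.025e-13 − 5.821e-13| = 1.80e-13 m = 180 fm.

180 fm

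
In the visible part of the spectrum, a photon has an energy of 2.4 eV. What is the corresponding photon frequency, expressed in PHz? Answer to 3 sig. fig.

0.580 PHz

Take h = 6.62607015 × 10^-34 J·s, 1 eV = 1.602176634 × 10^-19 J.
In SI units: E = 2.4 eV = 3.8452 × 10^-19 J.
The photon relation is f = E/h, giving f = 5.803 × 10^14 Hz.
Converting to PHz: f = 0.5803 PHz ≈ 0.580 PHz.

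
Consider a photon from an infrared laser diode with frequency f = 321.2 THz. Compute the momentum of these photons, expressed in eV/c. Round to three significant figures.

1.33 eV/c

In SI units: f = 321.2 THz = 3.212e14 Hz.
Apply p = hf/c: p = 7.099e-28 kg·m/s.
Converting to eV/c: p = 1.328 eV/c ≈ 1.33 eV/c.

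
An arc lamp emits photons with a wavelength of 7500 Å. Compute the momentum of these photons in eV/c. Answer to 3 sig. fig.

In SI units: λ = 7500 Å = 7.5 × 10^-7 m.
Apply p = h/λ: p = 8.835 × 10^-28 kg·m/s.
Converting to eV/c: p = 1.653 eV/c ≈ 1.65 eV/c.

1.65 eV/c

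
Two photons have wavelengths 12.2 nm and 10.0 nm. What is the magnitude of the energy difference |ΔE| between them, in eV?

Using E = hc/λ: E₁ = 1.628 × 10^-17 J, E₂ = 1.986 × 10^-17 J.
|ΔE| = |1.628 × 10^-17 − 1.986 × 10^-17| = 3.58 × 10^-18 J = 22.4 eV.

22.4 eV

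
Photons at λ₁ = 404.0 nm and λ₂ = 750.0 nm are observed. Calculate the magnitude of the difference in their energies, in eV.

1.42 eV

Using E = hc/λ: E₁ = 4.9169 × 10^-19 J, E₂ = 2.6486 × 10^-19 J.
|ΔE| = |4.9169 × 10^-19 − 2.6486 × 10^-19| = 2.27 × 10^-19 J = 1.42 eV.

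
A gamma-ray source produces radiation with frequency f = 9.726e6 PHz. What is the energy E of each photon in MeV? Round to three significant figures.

(h = 6.62607015e-34 J·s, 1 eV = 1.602176634e-19 J.)
Convert to SI: f = 9.726e6 PHz = 9.726e21 Hz.
Apply E = hf: E = 6.445e-12 J.
Converting to MeV: E = 40.22 MeV ≈ 40.2 MeV.

40.2 MeV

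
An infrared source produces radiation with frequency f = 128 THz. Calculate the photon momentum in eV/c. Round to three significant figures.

0.529 eV/c

(h = 6.62607015e-34 J·s, c = 2.99792458e8 m/s, 1 eV = 1.602176634e-19 J.)
First convert: f = 128 THz = 1.28e14 Hz.
For a photon p = hf/c, so p = 2.829e-28 kg·m/s.
Converting to eV/c: p = 0.5294 eV/c ≈ 0.529 eV/c.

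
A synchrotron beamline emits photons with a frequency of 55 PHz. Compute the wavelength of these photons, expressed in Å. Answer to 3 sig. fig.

54.5 Å

Take c = 2.99792458e8 m/s.
Convert to SI: f = 55 PHz = 5.5e16 Hz.
The photon relation is λ = c/f, giving λ = 5.451e-9 m.
Converting to Å: λ = 54.51 Å ≈ 54.5 Å.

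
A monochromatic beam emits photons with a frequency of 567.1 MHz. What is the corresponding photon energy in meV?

Convert to SI: f = 567.1 MHz = 5.671e8 Hz.
Since E = hf for a photon, E = 3.758e-25 J.
Converting to meV: E = 0.002345 meV ≈ 2.35e-3 meV.

2.35e-3 meV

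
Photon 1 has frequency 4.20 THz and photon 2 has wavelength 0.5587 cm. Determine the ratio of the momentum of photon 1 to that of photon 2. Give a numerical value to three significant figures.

78.3

p_1 = 9.283 × 10^-30 kg·m/s (from frequency = 4.20 THz, via p = hf/c).
p_2 = 1.186 × 10^-31 kg·m/s (from wavelength = 0.5587 cm, via p = h/λ).
Ratio = 9.283 × 10^-30 / 1.186 × 10^-31 = 78.3.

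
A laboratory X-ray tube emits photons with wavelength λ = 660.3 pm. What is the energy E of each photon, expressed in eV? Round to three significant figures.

1880 eV

First convert: λ = 660.3 pm = 6.603 × 10^-10 m.
For a photon E = hc/λ, so E = 3.008 × 10^-16 J.
Converting to eV: E = 1878 eV ≈ 1880 eV.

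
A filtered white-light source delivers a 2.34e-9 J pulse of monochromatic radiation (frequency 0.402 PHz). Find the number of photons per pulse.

8.78e9 photons

Per-photon energy: E = 2.664e-19 J (from frequency = 0.402 PHz).
N = E_total / E_photon = 2.34e-9 J / 2.664e-19 J = 8.78e9.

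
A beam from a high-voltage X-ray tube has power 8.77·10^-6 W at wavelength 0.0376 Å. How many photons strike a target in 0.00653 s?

1.08·10^6 photons

Total energy: E_total = P·t = 8.77·10^-6 × 0.00653 = 5.727·10^-8 J.
Per-photon energy: E = 5.283·10^-14 J.
N = E_total / E_photon = 1.08·10^6.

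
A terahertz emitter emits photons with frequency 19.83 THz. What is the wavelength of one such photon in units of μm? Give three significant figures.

(c = 2.99792458 × 10^8 m/s.)
Convert to SI: f = 19.83 THz = 1.983 × 10^13 Hz.
For a photon λ = c/f, so λ = 1.512 × 10^-5 m.
Converting to μm: λ = 15.12 μm ≈ 15.1 μm.

15.1 μm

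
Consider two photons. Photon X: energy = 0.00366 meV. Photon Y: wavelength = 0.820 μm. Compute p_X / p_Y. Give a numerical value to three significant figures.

2.42 × 10^-6

p_X = 1.956 × 10^-33 kg·m/s (from energy = 0.00366 meV, via p = E/c).
p_Y = 8.081 × 10^-28 kg·m/s (from wavelength = 0.820 μm, via p = h/λ).
Ratio = 1.956 × 10^-33 / 8.081 × 10^-28 = 2.42 × 10^-6.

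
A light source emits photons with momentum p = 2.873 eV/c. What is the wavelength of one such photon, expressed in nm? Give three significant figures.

In SI units: p = 2.873 eV/c = 1.5354 × 10^-27 kg·m/s.
Apply λ = h/p: λ = 4.315 × 10^-7 m.
Converting to nm: λ = 431.5 nm ≈ 432 nm.

432 nm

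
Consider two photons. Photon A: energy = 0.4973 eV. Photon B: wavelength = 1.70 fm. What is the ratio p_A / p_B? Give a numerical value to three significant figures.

p_A = 2.658e-28 kg·m/s (from energy = 0.4973 eV, via p = E/c).
p_B = 3.898e-19 kg·m/s (from wavelength = 1.70 fm, via p = h/λ).
Ratio = 2.658e-28 / 3.898e-19 = 6.82e-10.

6.82e-10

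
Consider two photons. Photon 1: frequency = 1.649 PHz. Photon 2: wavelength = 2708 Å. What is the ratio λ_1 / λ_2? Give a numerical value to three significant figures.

λ_1 = 1.818e-7 m (from frequency = 1.649 PHz, via λ = c/f).
λ_2 = 2.708e-7 m (from wavelength = 2708 Å, via λ given directly).
Ratio = 1.818e-7 / 2.708e-7 = 0.671.

0.671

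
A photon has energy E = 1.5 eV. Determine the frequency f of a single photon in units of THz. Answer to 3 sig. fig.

Use h = 6.62607015e-34 J·s, 1 eV = 1.602176634e-19 J.
Convert to SI: E = 1.5 eV = 2.4033e-19 J.
For a photon f = E/h, so f = 3.627e14 Hz.
Converting to THz: f = 362.7 THz ≈ 363 THz.

363 THz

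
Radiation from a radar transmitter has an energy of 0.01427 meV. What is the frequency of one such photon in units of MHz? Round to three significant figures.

3450 MHz

Use h = 6.62607015 × 10^-34 J·s, 1 eV = 1.602176634 × 10^-19 J.
In SI units: E = 0.01427 meV = 2.2863 × 10^-24 J.
Since f = E/h for a photon, f = 3.450 × 10^9 Hz.
Converting to MHz: f = 3450 MHz ≈ 3450 MHz.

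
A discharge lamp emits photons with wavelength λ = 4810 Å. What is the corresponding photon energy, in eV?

2.58 eV

Use h = 6.62607015 × 10^-34 J·s, c = 2.99792458 × 10^8 m/s, 1 eV = 1.602176634 × 10^-19 J.
First convert: λ = 4810 Å = 4.81 × 10^-7 m.
The photon relation is E = hc/λ, giving E = 4.130 × 10^-19 J.
Converting to eV: E = 2.578 eV ≈ 2.58 eV.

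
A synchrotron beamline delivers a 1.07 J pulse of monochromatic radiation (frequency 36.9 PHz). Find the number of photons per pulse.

Per-photon energy: E = 2.445e-17 J (from frequency = 36.9 PHz).
N = E_total / E_photon = 1.07 J / 2.445e-17 J = 4.38e16.

4.38e16 photons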